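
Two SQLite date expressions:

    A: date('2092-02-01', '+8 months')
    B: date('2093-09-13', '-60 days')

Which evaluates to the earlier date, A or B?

A = 2092-10-01.
B = 2093-07-15.
A is earlier.

A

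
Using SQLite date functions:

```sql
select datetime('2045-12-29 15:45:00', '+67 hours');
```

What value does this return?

2046-01-01 10:45:00

+67 hours from 2045-12-29 15:45:00 is 2046-01-01 10:45:00 (crosses midnight).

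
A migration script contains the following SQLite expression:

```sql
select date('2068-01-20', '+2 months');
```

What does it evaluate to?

Adding +2 months to 2068-01-20 gives 2068-03-20.

2068-03-20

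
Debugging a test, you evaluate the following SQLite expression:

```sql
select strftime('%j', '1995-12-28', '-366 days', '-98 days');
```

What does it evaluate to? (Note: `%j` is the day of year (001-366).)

263

First apply '-366 days', '-98 days': 1995-12-28 → 1994-09-20.
Day-of-year for 1994-09-20: days since 1994-01-01 inclusive = 263, zero-padded to 263.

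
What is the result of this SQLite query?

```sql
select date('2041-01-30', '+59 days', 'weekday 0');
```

Applying '+59 days' to 2041-01-30: counting 59 days forward gives 2041-03-30.
`weekday 0` advances to the next Sunday; 2041-03-30 is a Saturday, so it moves forward to 2041-03-31.

2041-03-31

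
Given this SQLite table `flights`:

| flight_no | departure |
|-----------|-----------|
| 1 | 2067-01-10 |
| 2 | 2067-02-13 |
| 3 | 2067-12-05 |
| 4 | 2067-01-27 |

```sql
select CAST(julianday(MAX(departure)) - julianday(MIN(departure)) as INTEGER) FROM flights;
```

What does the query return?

329

MIN = 2067-01-10, MAX = 2067-12-05.
21 days remain in January 2067 after the 10th (31 − 10).
Full months from February 2067 through November 2067 contribute their day counts.
Then 5 days into December 2067.
Total: 21 + 28 + 31 + 30 + 31 + 30 + 31 + 31 + 30 + 31 + 30 + 5 = 329.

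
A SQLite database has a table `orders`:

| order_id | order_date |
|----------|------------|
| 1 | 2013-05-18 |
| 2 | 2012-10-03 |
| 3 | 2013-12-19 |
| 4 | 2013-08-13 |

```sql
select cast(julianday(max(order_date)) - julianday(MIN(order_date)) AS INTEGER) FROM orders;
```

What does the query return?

MIN = 2012-10-03, MAX = 2013-12-19.
28 days remain in October 2012 after the 3rd (31 − 3).
Full months from November 2012 through November 2013 contribute their day counts.
Then 19 days into December 2013.
Total: 28 + 30 + 31 + 31 + 28 + 31 + 30 + 31 + 30 + 31 + 31 + 30 + 31 + 30 + 19 = 442.

442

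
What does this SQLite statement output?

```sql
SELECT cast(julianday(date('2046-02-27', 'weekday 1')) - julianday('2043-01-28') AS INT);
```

`weekday 1` advances to the next Monday; 2046-02-27 is a Tuesday, so it moves forward to 2046-03-05.
3 days remain in January 2043 after the 28th (31 − 28).
Full months from February 2043 through February 2046 contribute their day counts.
Then 5 days into March 2046.
Total: 3 + 28 + 31 + 30 + 31 + 30 + 31 + 31 + 30 + 31 + 30 + 31 + 31 + 29 + 31 + 30 + 31 + 30 + 31 + 31 + 30 + 31 + 30 + 31 + 31 + 28 + 31 + 30 + 31 + 30 + 31 + 31 + 30 + 31 + 30 + 31 + 31 + 28 + 5 = 1132.

1132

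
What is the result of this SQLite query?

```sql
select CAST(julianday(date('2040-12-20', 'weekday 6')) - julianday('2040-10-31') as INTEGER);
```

`weekday 6` advances to the next Saturday; 2040-12-20 is a Thursday, so it moves forward to 2040-12-22.
0 days remain in October 2040 after the 31st (31 − 31).
November 2040: 30 days.
Then 22 days into December 2040.
Total: 0 + 30 + 22 = 52.

52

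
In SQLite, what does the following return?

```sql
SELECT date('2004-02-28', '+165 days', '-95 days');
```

2004-05-08

Applying '+165 days' to 2004-02-28: counting 165 days forward gives 2004-08-11.
Applying '-95 days' to 2004-08-11: counting 95 days back gives 2004-05-08.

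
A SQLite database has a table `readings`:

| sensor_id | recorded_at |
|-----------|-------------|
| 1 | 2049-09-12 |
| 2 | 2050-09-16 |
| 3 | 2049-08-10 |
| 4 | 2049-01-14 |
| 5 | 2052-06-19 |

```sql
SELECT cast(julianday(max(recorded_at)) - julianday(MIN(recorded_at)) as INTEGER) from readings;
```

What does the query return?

1252

MIN = 2049-01-14, MAX = 2052-06-19.
17 days remain in January 2049 after the 14th (31 − 14).
Full months from February 2049 through May 2052 contribute their day counts.
Then 19 days into June 2052.
Total: 17 + 28 + 31 + 30 + 31 + 30 + 31 + 31 + 30 + 31 + 30 + 31 + 31 + 28 + 31 + 30 + 31 + 30 + 31 + 31 + 30 + 31 + 30 + 31 + 31 + 28 + 31 + 30 + 31 + 30 + 31 + 31 + 30 + 31 + 30 + 31 + 31 + 29 + 31 + 30 + 31 + 19 = 1252.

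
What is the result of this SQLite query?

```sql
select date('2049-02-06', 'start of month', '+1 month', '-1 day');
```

2049-02-28

`start of month` rewinds 2049-02-06 to 2049-02-01.
Adding +1 month to 2049-02-01 gives 2049-03-01.
Going back 1 day from 2049-03-01 reaches 2049-02-28 (last day of February, 28 days).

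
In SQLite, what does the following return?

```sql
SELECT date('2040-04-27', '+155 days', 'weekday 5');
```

Applying '+155 days' to 2040-04-27: counting 155 days forward gives 2040-09-29.
`weekday 5` advances to the next Friday; 2040-09-29 is a Saturday, so it moves forward to 2040-10-05.

2040-10-05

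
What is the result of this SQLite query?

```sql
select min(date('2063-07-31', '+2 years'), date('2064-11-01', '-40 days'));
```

date('2063-07-31', '+2 years') → 2065-07-31.
date('2064-11-01', '-40 days') → 2064-09-22.
Earlier of the two is 2064-09-22.

2064-09-22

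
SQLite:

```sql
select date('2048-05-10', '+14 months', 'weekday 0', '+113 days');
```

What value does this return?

2049-11-01

Adding +14 months to 2048-05-10 gives 2049-07-10.
`weekday 0` advances to the next Sunday; 2049-07-10 is a Saturday, so it moves forward to 2049-07-11.
Applying '+113 days' to 2049-07-11: counting 113 days forward gives 2049-11-01.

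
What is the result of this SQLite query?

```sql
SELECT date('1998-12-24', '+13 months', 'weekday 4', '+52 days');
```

Adding +13 months to 1998-12-24 gives 2000-01-24.
`weekday 4` advances to the next Thursday; 2000-01-24 is a Monday, so it moves forward to 2000-01-27.
Applying '+52 days' to 2000-01-27: counting 52 days forward gives 2000-03-19.

2000-03-19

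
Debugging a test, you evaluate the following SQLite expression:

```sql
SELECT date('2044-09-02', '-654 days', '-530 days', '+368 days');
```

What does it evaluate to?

2042-06-09

Applying '-654 days' to 2044-09-02: counting 654 days back gives 2042-11-18.
Applying '-530 days' to 2042-11-18: counting 530 days back gives 2041-06-06.
Applying '+368 days' to 2041-06-06: counting 368 days forward gives 2042-06-09.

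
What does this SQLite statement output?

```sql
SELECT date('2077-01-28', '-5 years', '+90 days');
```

Adding -5 years to 2077-01-28 gives 2072-01-28.
Applying '+90 days' to 2072-01-28: counting 90 days forward gives 2072-04-27.

2072-04-27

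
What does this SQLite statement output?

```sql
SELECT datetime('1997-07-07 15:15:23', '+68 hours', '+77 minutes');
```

1997-07-10 12:32:23

+68 hours from 1997-07-07 15:15:23 is 1997-07-10 11:15:23 (crosses midnight).
77 minutes = 1h 17m; +77 minutes from 1997-07-10 11:15:23 is 1997-07-10 12:32:23.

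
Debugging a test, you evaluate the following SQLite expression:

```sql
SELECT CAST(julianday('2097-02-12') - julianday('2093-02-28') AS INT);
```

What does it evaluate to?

0 days remain in February 2093 after the 28th (28 − 28).
Full months from March 2093 through January 2097 contribute their day counts.
Then 12 days into February 2097.
Total: 0 + 31 + 30 + 31 + 30 + 31 + 31 + 30 + 31 + 30 + 31 + 31 + 28 + 31 + 30 + 31 + 30 + 31 + 31 + 30 + 31 + 30 + 31 + 31 + 28 + 31 + 30 + 31 + 30 + 31 + 31 + 30 + 31 + 30 + 31 + 31 + 29 + 31 + 30 + 31 + 30 + 31 + 31 + 30 + 31 + 30 + 31 + 31 + 12 = 1445.

1445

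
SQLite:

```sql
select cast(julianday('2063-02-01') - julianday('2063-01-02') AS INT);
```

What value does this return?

29 days remain in January 2063 after the 2nd (31 − 2).
Then 1 day into February 2063.
Total: 29 + 1 = 30.

30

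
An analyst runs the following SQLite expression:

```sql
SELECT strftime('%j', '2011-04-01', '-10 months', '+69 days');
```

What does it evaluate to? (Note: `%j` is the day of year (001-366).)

221

First apply '-10 months', '+69 days': 2011-04-01 → 2010-08-09.
Day-of-year for 2010-08-09: days since 2010-01-01 inclusive = 221, zero-padded to 221.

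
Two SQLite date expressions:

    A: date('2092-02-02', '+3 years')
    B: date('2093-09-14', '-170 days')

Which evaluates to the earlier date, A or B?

A = 2095-02-02.
B = 2093-03-28.
B is earlier.

B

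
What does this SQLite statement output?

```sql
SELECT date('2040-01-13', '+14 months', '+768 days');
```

2043-04-20

Adding +14 months to 2040-01-13 gives 2041-03-13.
Applying '+768 days' to 2041-03-13: counting 768 days forward gives 2043-04-20.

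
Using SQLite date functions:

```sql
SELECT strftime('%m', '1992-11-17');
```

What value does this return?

`%m` extracts the 2-digit month (01-12): 11.

11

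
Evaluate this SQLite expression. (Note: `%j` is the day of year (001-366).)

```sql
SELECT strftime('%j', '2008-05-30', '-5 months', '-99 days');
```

265

First apply '-5 months', '-99 days': 2008-05-30 → 2007-09-22.
Day-of-year for 2007-09-22: days since 2007-01-01 inclusive = 265, zero-padded to 265.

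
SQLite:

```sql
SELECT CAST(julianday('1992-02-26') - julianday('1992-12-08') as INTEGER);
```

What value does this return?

-286

3 days remain in February 1992 after the 26th (29 − 26).
Full months from March 1992 through November 1992 contribute their day counts.
Then 8 days into December 1992.
Total: 3 + 31 + 30 + 31 + 30 + 31 + 31 + 30 + 31 + 30 + 8 = 286.
The subtraction is earlier − later, so the result is −286 → -286.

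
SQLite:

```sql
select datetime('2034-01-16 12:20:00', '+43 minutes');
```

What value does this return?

2034-01-16 13:03:00

+43 minutes from 2034-01-16 12:20:00 is 2034-01-16 13:03:00.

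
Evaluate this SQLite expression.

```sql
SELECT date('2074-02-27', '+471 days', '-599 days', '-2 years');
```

Applying '+471 days' to 2074-02-27: counting 471 days forward gives 2075-06-13.
Applying '-599 days' to 2075-06-13: counting 599 days back gives 2073-10-22.
Adding -2 years to 2073-10-22 gives 2071-10-22.

2071-10-22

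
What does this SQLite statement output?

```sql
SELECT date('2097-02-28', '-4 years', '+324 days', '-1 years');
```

Adding -4 years to 2097-02-28 gives 2093-02-28.
Applying '+324 days' to 2093-02-28: counting 324 days forward gives 2094-01-18.
Adding -1 year to 2094-01-18 gives 2093-01-18.

2093-01-18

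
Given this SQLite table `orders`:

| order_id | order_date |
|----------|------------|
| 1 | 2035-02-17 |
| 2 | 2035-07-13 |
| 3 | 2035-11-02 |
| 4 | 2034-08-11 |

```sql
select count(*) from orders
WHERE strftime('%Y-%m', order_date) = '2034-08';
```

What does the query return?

1

Rows with year-month 2034-08: 2034-08-11 → 1.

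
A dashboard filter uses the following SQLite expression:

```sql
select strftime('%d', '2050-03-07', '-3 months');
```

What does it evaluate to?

07

First apply '-3 months': 2050-03-07 → 2049-12-07.
`%d` extracts the 2-digit day of month: 07.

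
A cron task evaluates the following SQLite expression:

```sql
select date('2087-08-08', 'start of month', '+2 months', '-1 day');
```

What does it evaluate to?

2087-09-30

`start of month` rewinds 2087-08-08 to 2087-08-01.
Adding +2 months to 2087-08-01 gives 2087-10-01.
Going back 1 day from 2087-10-01 reaches 2087-09-30 (last day of September, 30 days).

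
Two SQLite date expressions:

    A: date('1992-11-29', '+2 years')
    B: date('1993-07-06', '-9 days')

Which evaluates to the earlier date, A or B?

B

A = 1994-11-29.
B = 1993-06-27.
B is earlier.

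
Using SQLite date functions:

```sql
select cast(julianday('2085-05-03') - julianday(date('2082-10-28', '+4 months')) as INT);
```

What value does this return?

795

Adding +4 months to 2082-10-28 gives 2083-02-28.
0 days remain in February 2083 after the 28th (28 − 28).
Full months from March 2083 through April 2085 contribute their day counts.
Then 3 days into May 2085.
Total: 0 + 31 + 30 + 31 + 30 + 31 + 31 + 30 + 31 + 30 + 31 + 31 + 29 + 31 + 30 + 31 + 30 + 31 + 31 + 30 + 31 + 30 + 31 + 31 + 28 + 31 + 30 + 3 = 795.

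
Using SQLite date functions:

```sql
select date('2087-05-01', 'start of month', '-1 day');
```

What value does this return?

2087-04-30

`start of month` rewinds 2087-05-01 to 2087-05-01.
Going back 1 day from 2087-05-01 reaches 2087-04-30 (last day of April, 30 days).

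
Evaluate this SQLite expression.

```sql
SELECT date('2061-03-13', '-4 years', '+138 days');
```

Adding -4 years to 2061-03-13 gives 2057-03-13.
Applying '+138 days' to 2057-03-13: counting 138 days forward gives 2057-07-29.

2057-07-29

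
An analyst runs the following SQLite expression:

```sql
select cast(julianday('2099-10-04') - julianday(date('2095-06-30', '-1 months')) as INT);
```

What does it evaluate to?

1588

Adding -1 month to 2095-06-30 gives 2095-05-30.
1 day remains in May 2095 after the 30th (31 − 30).
Full months from June 2095 through September 2099 contribute their day counts.
Then 4 days into October 2099.
Total: 1 + 30 + 31 + 31 + 30 + 31 + 30 + 31 + 31 + 29 + 31 + 30 + 31 + 30 + 31 + 31 + 30 + 31 + 30 + 31 + 31 + 28 + 31 + 30 + 31 + 30 + 31 + 31 + 30 + 31 + 30 + 31 + 31 + 28 + 31 + 30 + 31 + 30 + 31 + 31 + 30 + 31 + 30 + 31 + 31 + 28 + 31 + 30 + 31 + 30 + 31 + 31 + 30 + 4 = 1588.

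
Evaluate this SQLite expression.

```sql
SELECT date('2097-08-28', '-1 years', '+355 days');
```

2097-08-18

Adding -1 year to 2097-08-28 gives 2096-08-28.
Applying '+355 days' to 2096-08-28: counting 355 days forward gives 2097-08-18.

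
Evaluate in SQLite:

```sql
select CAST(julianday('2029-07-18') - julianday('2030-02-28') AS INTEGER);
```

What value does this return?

-225

13 days remain in July 2029 after the 18th (31 − 18).
Full months from August 2029 through January 2030 contribute their day counts.
Then 28 days into February 2030.
Total: 13 + 31 + 30 + 31 + 30 + 31 + 31 + 28 = 225.
The subtraction is earlier − later, so the result is −225 → -225.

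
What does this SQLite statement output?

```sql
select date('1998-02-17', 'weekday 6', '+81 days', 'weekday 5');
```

`weekday 6` advances to the next Saturday; 1998-02-17 is a Tuesday, so it moves forward to 1998-02-21.
Applying '+81 days' to 1998-02-21: counting 81 days forward gives 1998-05-13.
`weekday 5` advances to the next Friday; 1998-05-13 is a Wednesday, so it moves forward to 1998-05-15.

1998-05-15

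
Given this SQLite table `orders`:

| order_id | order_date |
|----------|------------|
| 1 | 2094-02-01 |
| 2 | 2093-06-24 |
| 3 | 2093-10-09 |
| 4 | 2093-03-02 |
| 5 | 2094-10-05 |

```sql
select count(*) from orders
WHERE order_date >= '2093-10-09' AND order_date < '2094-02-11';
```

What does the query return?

Rows in [2093-10-09, 2094-02-11): 2094-02-01, 2093-10-09 → 2 rows.

2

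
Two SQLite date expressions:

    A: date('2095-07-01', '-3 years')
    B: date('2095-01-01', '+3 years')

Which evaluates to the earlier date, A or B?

A = 2092-07-01.
B = 2098-01-01.
A is earlier.

A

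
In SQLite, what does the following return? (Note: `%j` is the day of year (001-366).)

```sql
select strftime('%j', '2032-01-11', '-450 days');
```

First apply '-450 days': 2032-01-11 → 2030-10-18.
Day-of-year for 2030-10-18: days since 2030-01-01 inclusive = 291, zero-padded to 291.

291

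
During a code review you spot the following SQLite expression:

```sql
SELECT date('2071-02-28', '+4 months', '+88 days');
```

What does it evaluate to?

Adding +4 months to 2071-02-28 gives 2071-06-28.
Applying '+88 days' to 2071-06-28: counting 88 days forward gives 2071-09-24.

2071-09-24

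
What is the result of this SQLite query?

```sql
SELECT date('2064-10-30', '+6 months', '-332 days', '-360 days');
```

Adding +6 months to 2064-10-30 gives 2065-04-30.
Applying '-332 days' to 2065-04-30: counting 332 days back gives 2064-06-02.
Applying '-360 days' to 2064-06-02: counting 360 days back gives 2063-06-08.

2063-06-08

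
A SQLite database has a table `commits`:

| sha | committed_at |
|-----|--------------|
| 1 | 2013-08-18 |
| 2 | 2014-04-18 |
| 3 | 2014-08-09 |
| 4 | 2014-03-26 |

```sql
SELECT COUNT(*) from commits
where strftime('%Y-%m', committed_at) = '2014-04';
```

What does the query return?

Rows with year-month 2014-04: 2014-04-18 → 1.

1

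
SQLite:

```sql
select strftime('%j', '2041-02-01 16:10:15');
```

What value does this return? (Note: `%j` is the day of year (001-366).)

Day-of-year for 2041-02-01: days since 2041-01-01 inclusive = 32, zero-padded to 032.

032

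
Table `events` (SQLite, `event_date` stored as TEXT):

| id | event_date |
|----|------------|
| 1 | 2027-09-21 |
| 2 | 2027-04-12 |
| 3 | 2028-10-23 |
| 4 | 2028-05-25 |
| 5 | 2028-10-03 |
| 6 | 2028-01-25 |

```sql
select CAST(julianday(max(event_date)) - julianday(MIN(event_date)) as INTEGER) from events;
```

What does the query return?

MIN = 2027-04-12, MAX = 2028-10-23.
18 days remain in April 2027 after the 12th (30 − 12).
Full months from May 2027 through September 2028 contribute their day counts.
Then 23 days into October 2028.
Total: 18 + 31 + 30 + 31 + 31 + 30 + 31 + 30 + 31 + 31 + 29 + 31 + 30 + 31 + 30 + 31 + 31 + 30 + 23 = 560.

560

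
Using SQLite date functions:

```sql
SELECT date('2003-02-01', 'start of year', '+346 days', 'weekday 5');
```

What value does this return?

`start of year` rewinds 2003-02-01 to 2003-01-01.
Applying '+346 days' to 2003-01-01: counting 346 days forward gives 2003-12-13.
`weekday 5` advances to the next Friday; 2003-12-13 is a Saturday, so it moves forward to 2003-12-19.

2003-12-19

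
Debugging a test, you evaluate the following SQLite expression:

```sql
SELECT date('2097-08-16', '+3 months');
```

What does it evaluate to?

Adding +3 months to 2097-08-16 gives 2097-11-16.

2097-11-16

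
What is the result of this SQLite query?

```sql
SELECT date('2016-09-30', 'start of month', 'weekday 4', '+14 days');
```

`start of month` rewinds 2016-09-30 to 2016-09-01.
`weekday 4` advances to the next Thursday; 2016-09-01 is already a Thursday, so it stays at 2016-09-01.
Advancing 14 more days within September lands on 2016-09-15.

2016-09-15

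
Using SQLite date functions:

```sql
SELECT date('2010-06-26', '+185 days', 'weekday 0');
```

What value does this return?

2011-01-02

Applying '+185 days' to 2010-06-26: counting 185 days forward gives 2010-12-28.
`weekday 0` advances to the next Sunday; 2010-12-28 is a Tuesday, so it moves forward to 2011-01-02.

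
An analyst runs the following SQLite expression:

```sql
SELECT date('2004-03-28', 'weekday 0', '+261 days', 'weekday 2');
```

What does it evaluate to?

`weekday 0` advances to the next Sunday; 2004-03-28 is already a Sunday, so it stays at 2004-03-28.
Applying '+261 days' to 2004-03-28: counting 261 days forward gives 2004-12-14.
`weekday 2` advances to the next Tuesday; 2004-12-14 is already a Tuesday, so it stays at 2004-12-14.

2004-12-14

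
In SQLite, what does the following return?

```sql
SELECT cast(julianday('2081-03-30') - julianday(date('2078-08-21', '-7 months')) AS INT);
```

1164

Adding -7 months to 2078-08-21 gives 2078-01-21.
10 days remain in January 2078 after the 21st (31 − 21).
Full months from February 2078 through February 2081 contribute their day counts.
Then 30 days into March 2081.
Total: 10 + 28 + 31 + 30 + 31 + 30 + 31 + 31 + 30 + 31 + 30 + 31 + 31 + 28 + 31 + 30 + 31 + 30 + 31 + 31 + 30 + 31 + 30 + 31 + 31 + 29 + 31 + 30 + 31 + 30 + 31 + 31 + 30 + 31 + 30 + 31 + 31 + 28 + 30 = 1164.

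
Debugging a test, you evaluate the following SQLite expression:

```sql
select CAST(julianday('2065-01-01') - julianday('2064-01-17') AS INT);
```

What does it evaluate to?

14 days remain in January 2064 after the 17th (31 − 17).
Full months from February 2064 through December 2064 contribute their day counts.
Then 1 day into January 2065.
Total: 14 + 29 + 31 + 30 + 31 + 30 + 31 + 31 + 30 + 31 + 30 + 31 + 1 = 350.

350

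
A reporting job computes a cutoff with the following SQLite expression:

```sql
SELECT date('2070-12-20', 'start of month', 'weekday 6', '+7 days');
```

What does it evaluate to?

2070-12-13

`start of month` rewinds 2070-12-20 to 2070-12-01.
`weekday 6` advances to the next Saturday; 2070-12-01 is a Monday, so it moves forward to 2070-12-06.
Advancing 7 more days within December lands on 2070-12-13.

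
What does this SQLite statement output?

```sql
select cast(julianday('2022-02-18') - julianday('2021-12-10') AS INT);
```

21 days remain in December 2021 after the 10th (31 − 10).
January 2022: 31 days.
Then 18 days into February 2022.
Total: 21 + 31 + 18 = 70.

70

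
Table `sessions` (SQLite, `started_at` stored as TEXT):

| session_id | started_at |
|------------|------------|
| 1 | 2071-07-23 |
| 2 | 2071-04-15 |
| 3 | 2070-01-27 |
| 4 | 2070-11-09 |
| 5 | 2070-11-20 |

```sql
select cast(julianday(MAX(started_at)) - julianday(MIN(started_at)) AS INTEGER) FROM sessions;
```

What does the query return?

542

MIN = 2070-01-27, MAX = 2071-07-23.
4 days remain in January 2070 after the 27th (31 − 27).
Full months from February 2070 through June 2071 contribute their day counts.
Then 23 days into July 2071.
Total: 4 + 28 + 31 + 30 + 31 + 30 + 31 + 31 + 30 + 31 + 30 + 31 + 31 + 28 + 31 + 30 + 31 + 30 + 23 = 542.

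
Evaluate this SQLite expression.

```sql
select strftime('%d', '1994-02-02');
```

`%d` extracts the 2-digit day of month: 02.

02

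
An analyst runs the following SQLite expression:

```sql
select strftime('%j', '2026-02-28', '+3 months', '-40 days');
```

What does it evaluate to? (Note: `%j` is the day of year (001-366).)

First apply '+3 months', '-40 days': 2026-02-28 → 2026-04-18.
Day-of-year for 2026-04-18: days since 2026-01-01 inclusive = 108, zero-padded to 108.

108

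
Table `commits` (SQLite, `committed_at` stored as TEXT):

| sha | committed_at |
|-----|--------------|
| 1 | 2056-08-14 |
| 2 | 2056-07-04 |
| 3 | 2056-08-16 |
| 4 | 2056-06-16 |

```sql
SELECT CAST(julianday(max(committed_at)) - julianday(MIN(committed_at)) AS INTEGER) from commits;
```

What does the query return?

61

MIN = 2056-06-16, MAX = 2056-08-16.
14 days remain in June 2056 after the 16th (30 − 16).
July 2056: 31 days.
Then 16 days into August 2056.
Total: 14 + 31 + 16 = 61.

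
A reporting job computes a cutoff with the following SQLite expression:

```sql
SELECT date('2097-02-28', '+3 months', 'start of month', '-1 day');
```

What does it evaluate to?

Adding +3 months to 2097-02-28 gives 2097-05-28.
`start of month` rewinds 2097-05-28 to 2097-05-01.
Going back 1 day from 2097-05-01 reaches 2097-04-30 (last day of April, 30 days).

2097-04-30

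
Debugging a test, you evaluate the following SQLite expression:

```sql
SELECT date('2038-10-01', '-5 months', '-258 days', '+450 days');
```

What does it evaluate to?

Adding -5 months to 2038-10-01 gives 2038-05-01.
Applying '-258 days' to 2038-05-01: counting 258 days back gives 2037-08-16.
Applying '+450 days' to 2037-08-16: counting 450 days forward gives 2038-11-09.

2038-11-09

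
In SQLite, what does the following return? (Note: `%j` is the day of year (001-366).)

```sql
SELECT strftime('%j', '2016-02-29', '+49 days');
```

109

First apply '+49 days': 2016-02-29 → 2016-04-18.
Day-of-year for 2016-04-18: days since 2016-01-01 inclusive = 109, zero-padded to 109.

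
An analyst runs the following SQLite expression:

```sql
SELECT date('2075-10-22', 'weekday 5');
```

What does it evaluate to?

`weekday 5` advances to the next Friday; 2075-10-22 is a Tuesday, so it moves forward to 2075-10-25.

2075-10-25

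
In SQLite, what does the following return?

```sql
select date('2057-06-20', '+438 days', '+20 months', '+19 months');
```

Applying '+438 days' to 2057-06-20: counting 438 days forward gives 2058-09-01.
Adding +20 months to 2058-09-01 gives 2060-05-01.
Adding +19 months to 2060-05-01 gives 2061-12-01.

2061-12-01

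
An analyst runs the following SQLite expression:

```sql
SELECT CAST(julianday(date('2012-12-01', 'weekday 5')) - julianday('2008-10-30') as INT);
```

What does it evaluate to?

`weekday 5` advances to the next Friday; 2012-12-01 is a Saturday, so it moves forward to 2012-12-07.
1 day remains in October 2008 after the 30th (31 − 30).
Full months from November 2008 through November 2012 contribute their day counts.
Then 7 days into December 2012.
Total: 1 + 30 + 31 + 31 + 28 + 31 + 30 + 31 + 30 + 31 + 31 + 30 + 31 + 30 + 31 + 31 + 28 + 31 + 30 + 31 + 30 + 31 + 31 + 30 + 31 + 30 + 31 + 31 + 28 + 31 + 30 + 31 + 30 + 31 + 31 + 30 + 31 + 30 + 31 + 31 + 29 + 31 + 30 + 31 + 30 + 31 + 31 + 30 + 31 + 30 + 7 = 1499.

1499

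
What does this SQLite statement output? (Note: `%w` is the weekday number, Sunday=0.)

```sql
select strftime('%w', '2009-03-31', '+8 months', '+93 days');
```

First apply '+8 months', '+93 days': 2009-03-31 → 2010-03-04.
2010-03-04 is a Thursday; with Sunday=0 that is 4.

4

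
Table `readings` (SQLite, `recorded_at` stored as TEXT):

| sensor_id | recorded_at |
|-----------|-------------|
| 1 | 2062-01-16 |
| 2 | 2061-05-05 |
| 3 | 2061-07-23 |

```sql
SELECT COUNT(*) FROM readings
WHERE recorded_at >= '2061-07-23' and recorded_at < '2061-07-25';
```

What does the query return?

1

Rows in [2061-07-23, 2061-07-25): 2061-07-23 → 1 row.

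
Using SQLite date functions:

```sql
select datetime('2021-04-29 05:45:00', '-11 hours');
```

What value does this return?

2021-04-28 18:45:00

-11 hours from 2021-04-29 05:45:00 is 2021-04-28 18:45:00 (crosses midnight).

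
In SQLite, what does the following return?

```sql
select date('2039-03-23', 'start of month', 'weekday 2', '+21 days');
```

2039-03-22

`start of month` rewinds 2039-03-23 to 2039-03-01.
`weekday 2` advances to the next Tuesday; 2039-03-01 is already a Tuesday, so it stays at 2039-03-01.
Advancing 21 more days within March lands on 2039-03-22.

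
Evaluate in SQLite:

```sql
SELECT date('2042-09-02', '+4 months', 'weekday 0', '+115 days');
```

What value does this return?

Adding +4 months to 2042-09-02 gives 2043-01-02.
`weekday 0` advances to the next Sunday; 2043-01-02 is a Friday, so it moves forward to 2043-01-04.
Applying '+115 days' to 2043-01-04: counting 115 days forward gives 2043-04-29.

2043-04-29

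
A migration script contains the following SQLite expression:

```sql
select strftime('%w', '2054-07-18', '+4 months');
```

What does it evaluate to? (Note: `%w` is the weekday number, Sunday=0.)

3

First apply '+4 months': 2054-07-18 → 2054-11-18.
2054-11-18 is a Wednesday; with Sunday=0 that is 3.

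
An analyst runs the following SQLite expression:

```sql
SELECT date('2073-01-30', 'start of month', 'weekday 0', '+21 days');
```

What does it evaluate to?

2073-01-22

`start of month` rewinds 2073-01-30 to 2073-01-01.
`weekday 0` advances to the next Sunday; 2073-01-01 is already a Sunday, so it stays at 2073-01-01.
Advancing 21 more days within January lands on 2073-01-22.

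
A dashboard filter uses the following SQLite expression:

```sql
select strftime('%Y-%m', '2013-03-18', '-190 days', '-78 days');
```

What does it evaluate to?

2012-06

First apply '-190 days', '-78 days': 2013-03-18 → 2012-06-23.
`%Y-%m` extracts the year-month: 2012-06.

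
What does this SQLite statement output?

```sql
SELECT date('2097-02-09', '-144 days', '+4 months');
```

2097-01-18

Applying '-144 days' to 2097-02-09: counting 144 days back gives 2096-09-18.
Adding +4 months to 2096-09-18 gives 2097-01-18.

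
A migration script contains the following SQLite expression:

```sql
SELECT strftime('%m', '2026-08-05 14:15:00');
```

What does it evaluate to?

08

`%m` extracts the 2-digit month (01-12): 08.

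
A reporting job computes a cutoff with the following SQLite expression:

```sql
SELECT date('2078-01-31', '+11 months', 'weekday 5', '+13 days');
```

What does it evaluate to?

2079-01-19

Adding +11 months to 2078-01-31 gives 2078-12-31.
`weekday 5` advances to the next Friday; 2078-12-31 is a Saturday, so it moves forward to 2079-01-06.
Advancing 13 more days within January lands on 2079-01-19.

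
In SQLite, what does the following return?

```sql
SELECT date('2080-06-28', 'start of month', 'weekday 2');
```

2080-06-04

`start of month` rewinds 2080-06-28 to 2080-06-01.
`weekday 2` advances to the next Tuesday; 2080-06-01 is a Saturday, so it moves forward to 2080-06-04.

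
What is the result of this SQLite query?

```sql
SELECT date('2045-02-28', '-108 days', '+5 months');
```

2045-04-12

Applying '-108 days' to 2045-02-28: counting 108 days back gives 2044-11-12.
Adding +5 months to 2044-11-12 gives 2045-04-12.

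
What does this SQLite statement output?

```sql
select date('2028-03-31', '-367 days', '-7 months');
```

Applying '-367 days' to 2028-03-31: counting 367 days back gives 2027-03-30.
Adding -7 months to 2027-03-30 gives 2026-08-30.

2026-08-30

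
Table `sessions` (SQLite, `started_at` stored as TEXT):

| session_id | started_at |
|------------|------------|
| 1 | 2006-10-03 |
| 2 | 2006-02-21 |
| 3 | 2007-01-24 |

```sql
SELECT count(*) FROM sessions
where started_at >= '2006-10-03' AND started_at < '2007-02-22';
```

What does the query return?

Rows in [2006-10-03, 2007-02-22): 2006-10-03, 2007-01-24 → 2 rows.

2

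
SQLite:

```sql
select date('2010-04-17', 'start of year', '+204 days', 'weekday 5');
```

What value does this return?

`start of year` rewinds 2010-04-17 to 2010-01-01.
Applying '+204 days' to 2010-01-01: counting 204 days forward gives 2010-07-24.
`weekday 5` advances to the next Friday; 2010-07-24 is a Saturday, so it moves forward to 2010-07-30.

2010-07-30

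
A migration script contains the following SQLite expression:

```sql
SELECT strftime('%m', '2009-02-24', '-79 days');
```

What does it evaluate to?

12

First apply '-79 days': 2009-02-24 → 2008-12-07.
`%m` extracts the 2-digit month (01-12): 12.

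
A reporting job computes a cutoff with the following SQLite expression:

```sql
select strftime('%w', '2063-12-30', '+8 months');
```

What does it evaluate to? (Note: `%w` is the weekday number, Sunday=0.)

First apply '+8 months': 2063-12-30 → 2064-08-30.
2064-08-30 is a Saturday; with Sunday=0 that is 6.

6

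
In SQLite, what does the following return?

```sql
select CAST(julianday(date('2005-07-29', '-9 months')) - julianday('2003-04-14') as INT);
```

564

Adding -9 months to 2005-07-29 gives 2004-10-29.
16 days remain in April 2003 after the 14th (30 − 14).
Full months from May 2003 through September 2004 contribute their day counts.
Then 29 days into October 2004.
Total: 16 + 31 + 30 + 31 + 31 + 30 + 31 + 30 + 31 + 31 + 29 + 31 + 30 + 31 + 30 + 31 + 31 + 30 + 29 = 564.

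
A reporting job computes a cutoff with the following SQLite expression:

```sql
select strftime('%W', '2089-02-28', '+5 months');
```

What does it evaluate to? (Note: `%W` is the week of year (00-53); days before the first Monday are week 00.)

30

First apply '+5 months': 2089-02-28 → 2089-07-28.
2089-07-28 is a Thursday. SQLite's %W counts Mondays since the year started; the result is 30.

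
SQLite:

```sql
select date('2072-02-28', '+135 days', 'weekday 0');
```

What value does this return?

Applying '+135 days' to 2072-02-28: counting 135 days forward gives 2072-07-12.
`weekday 0` advances to the next Sunday; 2072-07-12 is a Tuesday, so it moves forward to 2072-07-17.

2072-07-17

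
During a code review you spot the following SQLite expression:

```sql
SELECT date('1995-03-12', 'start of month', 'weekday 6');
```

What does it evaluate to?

1995-03-04

`start of month` rewinds 1995-03-12 to 1995-03-01.
`weekday 6` advances to the next Saturday; 1995-03-01 is a Wednesday, so it moves forward to 1995-03-04.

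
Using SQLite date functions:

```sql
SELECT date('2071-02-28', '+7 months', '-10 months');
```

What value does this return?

2070-11-28

Adding +7 months to 2071-02-28 gives 2071-09-28.
Adding -10 months to 2071-09-28 gives 2070-11-28.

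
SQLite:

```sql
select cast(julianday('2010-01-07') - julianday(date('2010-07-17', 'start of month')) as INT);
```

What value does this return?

-175

`start of month` rewinds 2010-07-17 to 2010-07-01.
24 days remain in January 2010 after the 7th (31 − 7).
February 2010: 28 days.
March 2010: 31 days.
April 2010: 30 days.
May 2010: 31 days.
June 2010: 30 days.
Then 1 day into July 2010.
Total: 24 + 28 + 31 + 30 + 31 + 30 + 1 = 175.
The subtraction is earlier − later, so the result is −175 → -175.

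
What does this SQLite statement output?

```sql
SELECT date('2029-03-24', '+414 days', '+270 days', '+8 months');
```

Applying '+414 days' to 2029-03-24: counting 414 days forward gives 2030-05-12.
Applying '+270 days' to 2030-05-12: counting 270 days forward gives 2031-02-06.
Adding +8 months to 2031-02-06 gives 2031-10-06.

2031-10-06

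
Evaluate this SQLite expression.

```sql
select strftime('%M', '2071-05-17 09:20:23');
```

20

`%M` extracts the 2-digit minute: 20.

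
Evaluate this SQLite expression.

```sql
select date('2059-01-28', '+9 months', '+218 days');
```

2060-06-02

Adding +9 months to 2059-01-28 gives 2059-10-28.
Applying '+218 days' to 2059-10-28: counting 218 days forward gives 2060-06-02.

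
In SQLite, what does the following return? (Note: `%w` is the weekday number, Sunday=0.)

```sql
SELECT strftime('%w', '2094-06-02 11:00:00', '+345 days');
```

First apply '+345 days': 2094-06-02 11:00:00 → 2095-05-13 11:00:00.
2095-05-13 is a Friday; with Sunday=0 that is 5.

5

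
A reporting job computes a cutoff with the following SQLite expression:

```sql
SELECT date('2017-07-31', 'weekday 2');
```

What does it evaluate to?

`weekday 2` advances to the next Tuesday; 2017-07-31 is a Monday, so it moves forward to 2017-08-01.

2017-08-01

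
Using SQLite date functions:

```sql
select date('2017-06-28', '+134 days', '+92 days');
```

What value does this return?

Applying '+134 days' to 2017-06-28: counting 134 days forward gives 2017-11-09.
Applying '+92 days' to 2017-11-09: counting 92 days forward gives 2018-02-09.

2018-02-09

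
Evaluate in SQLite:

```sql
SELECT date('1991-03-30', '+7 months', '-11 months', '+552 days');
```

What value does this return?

Adding +7 months to 1991-03-30 gives 1991-10-30.
Adding -11 months to 1991-10-30 gives 1990-11-30.
Applying '+552 days' to 1990-11-30: counting 552 days forward gives 1992-06-04.

1992-06-04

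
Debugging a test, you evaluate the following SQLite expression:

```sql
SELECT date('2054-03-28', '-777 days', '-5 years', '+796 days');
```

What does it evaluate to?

2049-04-16

Applying '-777 days' to 2054-03-28: counting 777 days back gives 2052-02-10.
Adding -5 years to 2052-02-10 gives 2047-02-10.
Applying '+796 days' to 2047-02-10: counting 796 days forward gives 2049-04-16.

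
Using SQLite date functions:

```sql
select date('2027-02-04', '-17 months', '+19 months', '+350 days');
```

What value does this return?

2028-03-19

Adding -17 months to 2027-02-04 gives 2025-09-04.
Adding +19 months to 2025-09-04 gives 2027-04-04.
Applying '+350 days' to 2027-04-04: counting 350 days forward gives 2028-03-19.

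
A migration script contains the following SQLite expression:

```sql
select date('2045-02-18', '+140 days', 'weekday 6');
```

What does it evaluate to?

Applying '+140 days' to 2045-02-18: counting 140 days forward gives 2045-07-08.
`weekday 6` advances to the next Saturday; 2045-07-08 is already a Saturday, so it stays at 2045-07-08.

2045-07-08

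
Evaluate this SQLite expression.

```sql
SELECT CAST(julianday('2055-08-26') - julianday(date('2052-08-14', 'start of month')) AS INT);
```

`start of month` rewinds 2052-08-14 to 2052-08-01.
30 days remain in August 2052 after the 1st (31 − 1).
Full months from September 2052 through July 2055 contribute their day counts.
Then 26 days into August 2055.
Total: 30 + 30 + 31 + 30 + 31 + 31 + 28 + 31 + 30 + 31 + 30 + 31 + 31 + 30 + 31 + 30 + 31 + 31 + 28 + 31 + 30 + 31 + 30 + 31 + 31 + 30 + 31 + 30 + 31 + 31 + 28 + 31 + 30 + 31 + 30 + 31 + 26 = 1120.

1120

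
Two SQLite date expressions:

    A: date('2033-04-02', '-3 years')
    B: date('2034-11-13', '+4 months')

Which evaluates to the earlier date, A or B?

A = 2030-04-02.
B = 2035-03-13.
A is earlier.

A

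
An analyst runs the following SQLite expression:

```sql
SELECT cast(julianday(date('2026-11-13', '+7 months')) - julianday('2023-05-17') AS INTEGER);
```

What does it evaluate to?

Adding +7 months to 2026-11-13 gives 2027-06-13.
14 days remain in May 2023 after the 17th (31 − 17).
Full months from June 2023 through May 2027 contribute their day counts.
Then 13 days into June 2027.
Total: 14 + 30 + 31 + 31 + 30 + 31 + 30 + 31 + 31 + 29 + 31 + 30 + 31 + 30 + 31 + 31 + 30 + 31 + 30 + 31 + 31 + 28 + 31 + 30 + 31 + 30 + 31 + 31 + 30 + 31 + 30 + 31 + 31 + 28 + 31 + 30 + 31 + 30 + 31 + 31 + 30 + 31 + 30 + 31 + 31 + 28 + 31 + 30 + 31 + 13 = 1488.

1488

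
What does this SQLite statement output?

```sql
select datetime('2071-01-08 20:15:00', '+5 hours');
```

+5 hours from 2071-01-08 20:15:00 is 2071-01-09 01:15:00 (crosses midnight).

2071-01-09 01:15:00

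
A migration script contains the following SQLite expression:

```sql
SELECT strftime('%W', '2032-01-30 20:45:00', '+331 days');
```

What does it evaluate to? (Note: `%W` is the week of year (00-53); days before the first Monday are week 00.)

First apply '+331 days': 2032-01-30 20:45:00 → 2032-12-26 20:45:00.
2032-12-26 is a Sunday. SQLite's %W counts Mondays since the year started; the result is 51.

51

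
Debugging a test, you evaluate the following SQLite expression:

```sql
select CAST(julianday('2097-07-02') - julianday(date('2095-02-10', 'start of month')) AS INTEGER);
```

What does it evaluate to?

`start of month` rewinds 2095-02-10 to 2095-02-01.
27 days remain in February 2095 after the 1st (28 − 1).
Full months from March 2095 through June 2097 contribute their day counts.
Then 2 days into July 2097.
Total: 27 + 31 + 30 + 31 + 30 + 31 + 31 + 30 + 31 + 30 + 31 + 31 + 29 + 31 + 30 + 31 + 30 + 31 + 31 + 30 + 31 + 30 + 31 + 31 + 28 + 31 + 30 + 31 + 30 + 2 = 882.

882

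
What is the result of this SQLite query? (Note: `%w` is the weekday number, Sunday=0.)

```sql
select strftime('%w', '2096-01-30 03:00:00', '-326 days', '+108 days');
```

First apply '-326 days', '+108 days': 2096-01-30 03:00:00 → 2095-06-26 03:00:00.
2095-06-26 is a Sunday; with Sunday=0 that is 0.

0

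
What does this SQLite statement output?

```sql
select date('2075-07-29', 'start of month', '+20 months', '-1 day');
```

2077-02-28

`start of month` rewinds 2075-07-29 to 2075-07-01.
Adding +20 months to 2075-07-01 gives 2077-03-01.
Going back 1 day from 2077-03-01 reaches 2077-02-28 (last day of February, 28 days).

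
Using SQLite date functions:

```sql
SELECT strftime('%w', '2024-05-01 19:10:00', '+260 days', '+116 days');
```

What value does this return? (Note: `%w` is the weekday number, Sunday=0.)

First apply '+260 days', '+116 days': 2024-05-01 19:10:00 → 2025-05-12 19:10:00.
2025-05-12 is a Monday; with Sunday=0 that is 1.

1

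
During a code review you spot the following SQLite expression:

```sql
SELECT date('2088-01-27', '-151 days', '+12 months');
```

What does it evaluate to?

Applying '-151 days' to 2088-01-27: counting 151 days back gives 2087-08-29.
Adding +12 months to 2087-08-29 gives 2088-08-29.

2088-08-29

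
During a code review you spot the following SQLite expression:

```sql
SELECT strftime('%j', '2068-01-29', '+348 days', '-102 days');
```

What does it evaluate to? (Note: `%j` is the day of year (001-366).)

275

First apply '+348 days', '-102 days': 2068-01-29 → 2068-10-01.
Day-of-year for 2068-10-01: days since 2068-01-01 inclusive = 275, zero-padded to 275.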